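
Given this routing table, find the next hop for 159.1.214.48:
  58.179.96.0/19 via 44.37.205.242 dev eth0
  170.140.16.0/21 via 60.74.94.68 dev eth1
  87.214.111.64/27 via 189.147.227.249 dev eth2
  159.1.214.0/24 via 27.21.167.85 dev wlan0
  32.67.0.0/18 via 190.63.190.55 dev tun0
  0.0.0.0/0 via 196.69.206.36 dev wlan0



Longest prefix match for 159.1.214.48:
  /19 58.179.96.0: no
  /21 170.140.16.0: no
  /27 87.214.111.64: no
  /24 159.1.214.0: MATCH
  /18 32.67.0.0: no
  /0 0.0.0.0: MATCH
Selected: next-hop 27.21.167.85 via wlan0 (matched /24)


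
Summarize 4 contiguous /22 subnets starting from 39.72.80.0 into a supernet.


Original prefix: /22
Number of subnets: 4 = 2^2
New prefix = 22 - 2 = 20
Supernet: 39.72.80.0/20


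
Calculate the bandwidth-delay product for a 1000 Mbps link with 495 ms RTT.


BDP = bandwidth * RTT
= 1000 Mbps * 495 ms
= 1000 * 1e6 * 495 / 1000 bits
= 495000000 bits
= 61875000 bytes
= 60424.8047 KB
BDP = 495000000 bits (61875000 bytes)


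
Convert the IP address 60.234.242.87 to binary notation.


60 = 00111100
234 = 11101010
242 = 11110010
87 = 01010111
Binary: 00111100.11101010.11110010.01010111


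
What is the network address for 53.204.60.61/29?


IP:   00110101.11001100.00111100.00111101
Mask: 11111111.11111111.11111111.11111000
AND operation:
Net:  00110101.11001100.00111100.00111000
Network: 53.204.60.56/29


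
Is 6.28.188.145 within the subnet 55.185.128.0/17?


Subnet network: 55.185.128.0
Test IP AND mask: 6.28.128.0
No, 6.28.188.145 is not in 55.185.128.0/17


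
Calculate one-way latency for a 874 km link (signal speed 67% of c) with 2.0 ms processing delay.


Speed = 0.67 * 3e5 km/s = 201000 km/s
Propagation delay = 874 / 201000 = 0.0043 s = 4.3483 ms
Processing delay = 2.0 ms
Total one-way latency = 6.3483 ms


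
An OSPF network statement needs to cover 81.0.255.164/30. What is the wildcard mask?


Subnet mask: 255.255.255.252
Wildcard = 255.255.255.255 - subnet mask
255 - 255 = 0
255 - 255 = 0
255 - 255 = 0
255 - 252 = 3
Wildcard: 0.0.0.3


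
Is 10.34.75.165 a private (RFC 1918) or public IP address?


RFC 1918 private ranges:
  10.0.0.0/8 (10.0.0.0 - 10.255.255.255)
  172.16.0.0/12 (172.16.0.0 - 172.31.255.255)
  192.168.0.0/16 (192.168.0.0 - 192.168.255.255)
Private (in 10.0.0.0/8)


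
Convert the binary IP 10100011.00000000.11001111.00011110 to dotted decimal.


10100011 = 163
00000000 = 0
11001111 = 207
00011110 = 30
IP: 163.0.207.30


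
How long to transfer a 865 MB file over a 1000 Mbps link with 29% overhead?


Effective throughput = 1000 * (1 - 29/100) = 710 Mbps
File size in Mb = 865 * 8 = 6920 Mb
Time = 6920 / 710
Time = 9.7465 seconds


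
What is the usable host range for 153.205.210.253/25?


Network: 153.205.210.128
Broadcast: 153.205.210.255
First usable = network + 1
Last usable = broadcast - 1
Range: 153.205.210.129 to 153.205.210.254


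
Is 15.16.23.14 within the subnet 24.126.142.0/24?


Subnet network: 24.126.142.0
Test IP AND mask: 15.16.23.0
No, 15.16.23.14 is not in 24.126.142.0/24


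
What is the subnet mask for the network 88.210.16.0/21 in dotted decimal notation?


/21 means 21 network bits, 11 host bits
Binary: 11111111111111111111100000000000
Mask: 255.255.248.0


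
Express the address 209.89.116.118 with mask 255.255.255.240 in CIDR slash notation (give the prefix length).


Binary: 11111111.11111111.11111111.11110000
Count leading 1s
Prefix: /28


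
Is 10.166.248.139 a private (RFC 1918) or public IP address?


RFC 1918 private ranges:
  10.0.0.0/8 (10.0.0.0 - 10.255.255.255)
  172.16.0.0/12 (172.16.0.0 - 172.31.255.255)
  192.168.0.0/16 (192.168.0.0 - 192.168.255.255)
Private (in 10.0.0.0/8)


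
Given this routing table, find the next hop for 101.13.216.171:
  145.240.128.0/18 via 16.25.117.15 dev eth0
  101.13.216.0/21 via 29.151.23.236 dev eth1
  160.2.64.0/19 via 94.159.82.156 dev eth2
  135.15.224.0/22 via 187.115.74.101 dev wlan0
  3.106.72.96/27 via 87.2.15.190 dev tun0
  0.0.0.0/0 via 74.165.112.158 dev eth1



Longest prefix match for 101.13.216.171:
  /18 145.240.128.0: no
  /21 101.13.216.0: MATCH
  /19 160.2.64.0: no
  /22 135.15.224.0: no
  /27 3.106.72.96: no
  /0 0.0.0.0: MATCH
Selected: next-hop 29.151.23.236 via eth1 (matched /21)


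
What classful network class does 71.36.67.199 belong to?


First octet: 71
Binary: 01000111
0xxxxxxx -> Class A (1-126)
Class A, default mask 255.0.0.0 (/8)


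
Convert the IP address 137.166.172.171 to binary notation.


137 = 10001001
166 = 10100110
172 = 10101100
171 = 10101011
Binary: 10001001.10100110.10101100.10101011


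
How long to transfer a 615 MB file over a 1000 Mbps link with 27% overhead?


Effective throughput = 1000 * (1 - 27/100) = 730 Mbps
File size in Mb = 615 * 8 = 4920 Mb
Time = 4920 / 730
Time = 6.7397 seconds


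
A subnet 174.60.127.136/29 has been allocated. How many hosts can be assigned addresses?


Host bits = 32 - 29 = 3
Total addresses = 2^3 = 8
Usable = total - 2 (network and broadcast)
Usable hosts: 6


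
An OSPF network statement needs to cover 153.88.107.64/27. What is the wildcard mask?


Subnet mask: 255.255.255.224
Wildcard = 255.255.255.255 - subnet mask
255 - 255 = 0
255 - 255 = 0
255 - 255 = 0
255 - 224 = 31
Wildcard: 0.0.0.31


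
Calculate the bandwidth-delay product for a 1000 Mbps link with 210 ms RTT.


BDP = bandwidth * RTT
= 1000 Mbps * 210 ms
= 1000 * 1e6 * 210 / 1000 bits
= 210000000 bits
= 26250000 bytes
= 25634.7656 KB
BDP = 210000000 bits (26250000 bytes)


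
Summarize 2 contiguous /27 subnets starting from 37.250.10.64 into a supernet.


Original prefix: /27
Number of subnets: 2 = 2^1
New prefix = 27 - 1 = 26
Supernet: 37.250.10.64/26


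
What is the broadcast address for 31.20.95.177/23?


Network: 31.20.94.0/23
Host bits = 9
Set all host bits to 1:
Broadcast: 31.20.95.255


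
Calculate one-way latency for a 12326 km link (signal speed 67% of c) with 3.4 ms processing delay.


Speed = 0.67 * 3e5 km/s = 201000 km/s
Propagation delay = 12326 / 201000 = 0.0613 s = 61.3234 ms
Processing delay = 3.4 ms
Total one-way latency = 64.7234 ms


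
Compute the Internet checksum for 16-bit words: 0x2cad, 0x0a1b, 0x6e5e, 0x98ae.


Sum all words (with carry folding):
+ 0x2cad = 0x2cad
+ 0x0a1b = 0x36c8
+ 0x6e5e = 0xa526
+ 0x98ae = 0x3dd5
One's complement: ~0x3dd5
Checksum = 0xc22a


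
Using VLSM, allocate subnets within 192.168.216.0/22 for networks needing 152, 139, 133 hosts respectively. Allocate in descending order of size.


152 hosts -> /24 (254 usable): 192.168.216.0/24
139 hosts -> /24 (254 usable): 192.168.217.0/24
133 hosts -> /24 (254 usable): 192.168.218.0/24
Allocation: 192.168.216.0/24 (152 hosts, 254 usable); 192.168.217.0/24 (139 hosts, 254 usable); 192.168.218.0/24 (133 hosts, 254 usable)


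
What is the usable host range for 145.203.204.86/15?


Network: 145.202.0.0
Broadcast: 145.203.255.255
First usable = network + 1
Last usable = broadcast - 1
Range: 145.202.0.1 to 145.203.255.254


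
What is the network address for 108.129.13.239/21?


IP:   01101100.10000001.00001101.11101111
Mask: 11111111.11111111.11111000.00000000
AND operation:
Net:  01101100.10000001.00001000.00000000
Network: 108.129.8.0/21


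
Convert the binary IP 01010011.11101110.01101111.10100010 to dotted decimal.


01010011 = 83
11101110 = 238
01101111 = 111
10100010 = 162
IP: 83.238.111.162


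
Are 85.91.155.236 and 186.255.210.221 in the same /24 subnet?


Mask: 255.255.255.0
85.91.155.236 AND mask = 85.91.155.0
186.255.210.221 AND mask = 186.255.210.0
No, different subnets (85.91.155.0 vs 186.255.210.0)


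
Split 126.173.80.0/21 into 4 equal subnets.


New prefix = 21 + 2 = 23
Each subnet has 512 addresses
  126.173.80.0/23
  126.173.82.0/23
  126.173.84.0/23
  126.173.86.0/23
Subnets: 126.173.80.0/23, 126.173.82.0/23, 126.173.84.0/23, 126.173.86.0/23


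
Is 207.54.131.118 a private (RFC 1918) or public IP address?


RFC 1918 private ranges:
  10.0.0.0/8 (10.0.0.0 - 10.255.255.255)
  172.16.0.0/12 (172.16.0.0 - 172.31.255.255)
  192.168.0.0/16 (192.168.0.0 - 192.168.255.255)
Public (not in any RFC 1918 range)


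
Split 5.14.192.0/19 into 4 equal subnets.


New prefix = 19 + 2 = 21
Each subnet has 2048 addresses
  5.14.192.0/21
  5.14.200.0/21
  5.14.208.0/21
  5.14.216.0/21
Subnets: 5.14.192.0/21, 5.14.200.0/21, 5.14.208.0/21, 5.14.216.0/21


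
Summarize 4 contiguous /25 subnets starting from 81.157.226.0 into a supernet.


Original prefix: /25
Number of subnets: 4 = 2^2
New prefix = 25 - 2 = 23
Supernet: 81.157.226.0/23


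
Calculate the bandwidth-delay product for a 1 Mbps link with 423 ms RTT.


BDP = bandwidth * RTT
= 1 Mbps * 423 ms
= 1 * 1e6 * 423 / 1000 bits
= 423000 bits
= 52875 bytes
= 51.6357 KB
BDP = 423000 bits (52875 bytes)


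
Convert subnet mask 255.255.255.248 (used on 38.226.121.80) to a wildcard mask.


Subnet mask: 255.255.255.248
Wildcard = 255.255.255.255 - subnet mask
255 - 255 = 0
255 - 255 = 0
255 - 255 = 0
255 - 248 = 7
Wildcard: 0.0.0.7


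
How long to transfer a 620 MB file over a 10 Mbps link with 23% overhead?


Effective throughput = 10 * (1 - 23/100) = 7.7 Mbps
File size in Mb = 620 * 8 = 4960 Mb
Time = 4960 / 7.7
Time = 644.1558 seconds


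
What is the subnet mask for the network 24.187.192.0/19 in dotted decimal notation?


/19 means 19 network bits, 13 host bits
Binary: 11111111111111111110000000000000
Mask: 255.255.224.0


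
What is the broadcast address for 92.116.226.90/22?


Network: 92.116.224.0/22
Host bits = 10
Set all host bits to 1:
Broadcast: 92.116.227.255


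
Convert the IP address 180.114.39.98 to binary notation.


180 = 10110100
114 = 01110010
39 = 00100111
98 = 01100010
Binary: 10110100.01110010.00100111.01100010


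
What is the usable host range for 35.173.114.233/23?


Network: 35.173.114.0
Broadcast: 35.173.115.255
First usable = network + 1
Last usable = broadcast - 1
Range: 35.173.114.1 to 35.173.115.254


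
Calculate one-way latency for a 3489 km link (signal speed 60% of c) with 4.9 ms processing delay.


Speed = 0.6 * 3e5 km/s = 180000 km/s
Propagation delay = 3489 / 180000 = 0.0194 s = 19.3833 ms
Processing delay = 4.9 ms
Total one-way latency = 24.2833 ms


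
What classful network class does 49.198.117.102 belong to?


First octet: 49
Binary: 00110001
0xxxxxxx -> Class A (1-126)
Class A, default mask 255.0.0.0 (/8)


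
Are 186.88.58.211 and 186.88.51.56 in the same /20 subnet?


Mask: 255.255.240.0
186.88.58.211 AND mask = 186.88.48.0
186.88.51.56 AND mask = 186.88.48.0
Yes, same subnet (186.88.48.0)


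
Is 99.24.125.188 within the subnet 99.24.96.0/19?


Subnet network: 99.24.96.0
Test IP AND mask: 99.24.96.0
Yes, 99.24.125.188 is in 99.24.96.0/19


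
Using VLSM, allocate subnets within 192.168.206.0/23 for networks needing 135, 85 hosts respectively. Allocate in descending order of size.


135 hosts -> /24 (254 usable): 192.168.206.0/24
85 hosts -> /25 (126 usable): 192.168.207.0/25
Allocation: 192.168.206.0/24 (135 hosts, 254 usable); 192.168.207.0/25 (85 hosts, 126 usable)


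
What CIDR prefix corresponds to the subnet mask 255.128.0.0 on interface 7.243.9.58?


Binary: 11111111.10000000.00000000.00000000
Count leading 1s
Prefix: /9


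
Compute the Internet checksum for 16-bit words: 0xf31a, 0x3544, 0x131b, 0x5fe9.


Sum all words (with carry folding):
+ 0xf31a = 0xf31a
+ 0x3544 = 0x285f
+ 0x131b = 0x3b7a
+ 0x5fe9 = 0x9b63
One's complement: ~0x9b63
Checksum = 0x649c


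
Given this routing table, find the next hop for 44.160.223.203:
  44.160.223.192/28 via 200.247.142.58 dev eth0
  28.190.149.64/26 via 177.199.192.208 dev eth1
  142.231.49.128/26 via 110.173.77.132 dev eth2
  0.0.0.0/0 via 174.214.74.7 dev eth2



Longest prefix match for 44.160.223.203:
  /28 44.160.223.192: MATCH
  /26 28.190.149.64: no
  /26 142.231.49.128: no
  /0 0.0.0.0: MATCH
Selected: next-hop 200.247.142.58 via eth0 (matched /28)


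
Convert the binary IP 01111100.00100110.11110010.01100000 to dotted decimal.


01111100 = 124
00100110 = 38
11110010 = 242
01100000 = 96
IP: 124.38.242.96


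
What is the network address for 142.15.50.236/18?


IP:   10001110.00001111.00110010.11101100
Mask: 11111111.11111111.11000000.00000000
AND operation:
Net:  10001110.00001111.00000000.00000000
Network: 142.15.0.0/18


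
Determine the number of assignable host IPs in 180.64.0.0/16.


Host bits = 32 - 16 = 16
Total addresses = 2^16 = 65536
Usable = total - 2 (network and broadcast)
Usable hosts: 65534


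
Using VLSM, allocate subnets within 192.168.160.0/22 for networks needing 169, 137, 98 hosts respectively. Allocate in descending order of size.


169 hosts -> /24 (254 usable): 192.168.160.0/24
137 hosts -> /24 (254 usable): 192.168.161.0/24
98 hosts -> /25 (126 usable): 192.168.162.0/25
Allocation: 192.168.160.0/24 (169 hosts, 254 usable); 192.168.161.0/24 (137 hosts, 254 usable); 192.168.162.0/25 (98 hosts, 126 usable)


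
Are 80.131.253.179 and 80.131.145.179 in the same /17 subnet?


Mask: 255.255.128.0
80.131.253.179 AND mask = 80.131.128.0
80.131.145.179 AND mask = 80.131.128.0
Yes, same subnet (80.131.128.0)


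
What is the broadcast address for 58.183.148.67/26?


Network: 58.183.148.64/26
Host bits = 6
Set all host bits to 1:
Broadcast: 58.183.148.127


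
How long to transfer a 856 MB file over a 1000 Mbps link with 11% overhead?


Effective throughput = 1000 * (1 - 11/100) = 890 Mbps
File size in Mb = 856 * 8 = 6848 Mb
Time = 6848 / 890
Time = 7.6944 seconds


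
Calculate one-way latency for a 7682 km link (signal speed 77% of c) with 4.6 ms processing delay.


Speed = 0.77 * 3e5 km/s = 231000 km/s
Propagation delay = 7682 / 231000 = 0.0333 s = 33.2554 ms
Processing delay = 4.6 ms
Total one-way latency = 37.8554 ms


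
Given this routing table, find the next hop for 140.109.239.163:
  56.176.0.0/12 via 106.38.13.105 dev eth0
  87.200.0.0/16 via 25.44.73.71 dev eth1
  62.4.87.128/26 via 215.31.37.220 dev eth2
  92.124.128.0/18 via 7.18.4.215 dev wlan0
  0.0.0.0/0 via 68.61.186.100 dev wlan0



Longest prefix match for 140.109.239.163:
  /12 56.176.0.0: no
  /16 87.200.0.0: no
  /26 62.4.87.128: no
  /18 92.124.128.0: no
  /0 0.0.0.0: MATCH
Selected: next-hop 68.61.186.100 via wlan0 (matched /0)


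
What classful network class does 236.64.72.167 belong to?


First octet: 236
Binary: 11101100
1110xxxx -> Class D (224-239)
Class D (multicast), default mask N/A


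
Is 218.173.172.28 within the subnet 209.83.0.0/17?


Subnet network: 209.83.0.0
Test IP AND mask: 218.173.128.0
No, 218.173.172.28 is not in 209.83.0.0/17


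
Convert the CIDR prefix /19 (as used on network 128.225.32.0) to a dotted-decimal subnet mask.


/19 means 19 network bits, 13 host bits
Binary: 11111111111111111110000000000000
Mask: 255.255.224.0


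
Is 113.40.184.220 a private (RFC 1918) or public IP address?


RFC 1918 private ranges:
  10.0.0.0/8 (10.0.0.0 - 10.255.255.255)
  172.16.0.0/12 (172.16.0.0 - 172.31.255.255)
  192.168.0.0/16 (192.168.0.0 - 192.168.255.255)
Public (not in any RFC 1918 range)


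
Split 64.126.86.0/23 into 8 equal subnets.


New prefix = 23 + 3 = 26
Each subnet has 64 addresses
  64.126.86.0/26
  64.126.86.64/26
  64.126.86.128/26
  64.126.86.192/26
  64.126.87.0/26
  64.126.87.64/26
  64.126.87.128/26
  64.126.87.192/26
Subnets: 64.126.86.0/26, 64.126.86.64/26, 64.126.86.128/26, 64.126.86.192/26, 64.126.87.0/26, 64.126.87.64/26, 64.126.87.128/26, 64.126.87.192/26


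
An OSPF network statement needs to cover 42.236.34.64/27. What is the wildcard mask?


Subnet mask: 255.255.255.224
Wildcard = 255.255.255.255 - subnet mask
255 - 255 = 0
255 - 255 = 0
255 - 255 = 0
255 - 224 = 31
Wildcard: 0.0.0.31


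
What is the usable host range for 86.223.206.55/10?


Network: 86.192.0.0
Broadcast: 86.255.255.255
First usable = network + 1
Last usable = broadcast - 1
Range: 86.192.0.1 to 86.255.255.254


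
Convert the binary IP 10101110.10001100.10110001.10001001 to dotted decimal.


10101110 = 174
10001100 = 140
10110001 = 177
10001001 = 137
IP: 174.140.177.137


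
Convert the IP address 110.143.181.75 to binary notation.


110 = 01101110
143 = 10001111
181 = 10110101
75 = 01001011
Binary: 01101110.10001111.10110101.01001011


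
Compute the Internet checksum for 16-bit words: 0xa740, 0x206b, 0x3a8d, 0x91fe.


Sum all words (with carry folding):
+ 0xa740 = 0xa740
+ 0x206b = 0xc7ab
+ 0x3a8d = 0x0239
+ 0x91fe = 0x9437
One's complement: ~0x9437
Checksum = 0x6bc8


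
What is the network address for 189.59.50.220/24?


IP:   10111101.00111011.00110010.11011100
Mask: 11111111.11111111.11111111.00000000
AND operation:
Net:  10111101.00111011.00110010.00000000
Network: 189.59.50.0/24


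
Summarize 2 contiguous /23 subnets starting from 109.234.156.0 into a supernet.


Original prefix: /23
Number of subnets: 2 = 2^1
New prefix = 23 - 1 = 22
Supernet: 109.234.156.0/22


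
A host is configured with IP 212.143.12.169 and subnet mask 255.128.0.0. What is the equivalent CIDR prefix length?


Binary: 11111111.10000000.00000000.00000000
Count leading 1s
Prefix: /9


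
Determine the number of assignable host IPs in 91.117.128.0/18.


Host bits = 32 - 18 = 14
Total addresses = 2^14 = 16384
Usable = total - 2 (network and broadcast)
Usable hosts: 16382


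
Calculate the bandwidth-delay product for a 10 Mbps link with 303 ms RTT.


BDP = bandwidth * RTT
= 10 Mbps * 303 ms
= 10 * 1e6 * 303 / 1000 bits
= 3030000 bits
= 378750 bytes
= 369.873 KB
BDP = 3030000 bits (378750 bytes)


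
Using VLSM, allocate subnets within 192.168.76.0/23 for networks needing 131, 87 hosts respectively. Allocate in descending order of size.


131 hosts -> /24 (254 usable): 192.168.76.0/24
87 hosts -> /25 (126 usable): 192.168.77.0/25
Allocation: 192.168.76.0/24 (131 hosts, 254 usable); 192.168.77.0/25 (87 hosts, 126 usable)


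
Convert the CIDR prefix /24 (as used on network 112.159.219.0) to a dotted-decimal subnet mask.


/24 means 24 network bits, 8 host bits
Binary: 11111111111111111111111100000000
Mask: 255.255.255.0


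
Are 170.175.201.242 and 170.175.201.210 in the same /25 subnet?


Mask: 255.255.255.128
170.175.201.242 AND mask = 170.175.201.128
170.175.201.210 AND mask = 170.175.201.128
Yes, same subnet (170.175.201.128)


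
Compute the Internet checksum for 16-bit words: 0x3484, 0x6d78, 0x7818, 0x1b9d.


Sum all words (with carry folding):
+ 0x3484 = 0x3484
+ 0x6d78 = 0xa1fc
+ 0x7818 = 0x1a15
+ 0x1b9d = 0x35b2
One's complement: ~0x35b2
Checksum = 0xca4d


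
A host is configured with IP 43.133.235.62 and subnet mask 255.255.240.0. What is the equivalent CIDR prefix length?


Binary: 11111111.11111111.11110000.00000000
Count leading 1s
Prefix: /20


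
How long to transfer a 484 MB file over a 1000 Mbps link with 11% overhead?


Effective throughput = 1000 * (1 - 11/100) = 890 Mbps
File size in Mb = 484 * 8 = 3872 Mb
Time = 3872 / 890
Time = 4.3506 seconds


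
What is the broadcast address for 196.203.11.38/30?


Network: 196.203.11.36/30
Host bits = 2
Set all host bits to 1:
Broadcast: 196.203.11.39


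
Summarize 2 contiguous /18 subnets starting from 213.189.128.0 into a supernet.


Original prefix: /18
Number of subnets: 2 = 2^1
New prefix = 18 - 1 = 17
Supernet: 213.189.128.0/17


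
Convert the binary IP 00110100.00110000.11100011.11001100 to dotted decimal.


00110100 = 52
00110000 = 48
11100011 = 227
11001100 = 204
IP: 52.48.227.204


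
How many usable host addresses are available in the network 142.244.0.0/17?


Host bits = 32 - 17 = 15
Total addresses = 2^15 = 32768
Usable = total - 2 (network and broadcast)
Usable hosts: 32766


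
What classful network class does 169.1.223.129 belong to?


First octet: 169
Binary: 10101001
10xxxxxx -> Class B (128-191)
Class B, default mask 255.255.0.0 (/16)


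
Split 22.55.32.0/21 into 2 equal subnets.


New prefix = 21 + 1 = 22
Each subnet has 1024 addresses
  22.55.32.0/22
  22.55.36.0/22
Subnets: 22.55.32.0/22, 22.55.36.0/22


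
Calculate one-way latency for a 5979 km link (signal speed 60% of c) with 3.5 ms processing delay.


Speed = 0.6 * 3e5 km/s = 180000 km/s
Propagation delay = 5979 / 180000 = 0.0332 s = 33.2167 ms
Processing delay = 3.5 ms
Total one-way latency = 36.7167 ms


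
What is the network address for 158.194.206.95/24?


IP:   10011110.11000010.11001110.01011111
Mask: 11111111.11111111.11111111.00000000
AND operation:
Net:  10011110.11000010.11001110.00000000
Network: 158.194.206.0/24


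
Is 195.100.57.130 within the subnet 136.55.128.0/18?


Subnet network: 136.55.128.0
Test IP AND mask: 195.100.0.0
No, 195.100.57.130 is not in 136.55.128.0/18


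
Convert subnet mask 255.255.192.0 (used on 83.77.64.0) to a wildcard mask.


Subnet mask: 255.255.192.0
Wildcard = 255.255.255.255 - subnet mask
255 - 255 = 0
255 - 255 = 0
255 - 192 = 63
255 - 0 = 255
Wildcard: 0.0.63.255


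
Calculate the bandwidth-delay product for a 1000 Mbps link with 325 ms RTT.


BDP = bandwidth * RTT
= 1000 Mbps * 325 ms
= 1000 * 1e6 * 325 / 1000 bits
= 325000000 bits
= 40625000 bytes
= 39672.8516 KB
BDP = 325000000 bits (40625000 bytes)


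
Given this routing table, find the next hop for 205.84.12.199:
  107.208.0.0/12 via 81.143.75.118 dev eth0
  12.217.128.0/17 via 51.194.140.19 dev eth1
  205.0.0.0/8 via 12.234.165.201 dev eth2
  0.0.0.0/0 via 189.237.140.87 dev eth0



Longest prefix match for 205.84.12.199:
  /12 107.208.0.0: no
  /17 12.217.128.0: no
  /8 205.0.0.0: MATCH
  /0 0.0.0.0: MATCH
Selected: next-hop 12.234.165.201 via eth2 (matched /8)


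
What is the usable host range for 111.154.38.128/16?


Network: 111.154.0.0
Broadcast: 111.154.255.255
First usable = network + 1
Last usable = broadcast - 1
Range: 111.154.0.1 to 111.154.255.254


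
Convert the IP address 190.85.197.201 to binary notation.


190 = 10111110
85 = 01010101
197 = 11000101
201 = 11001001
Binary: 10111110.01010101.11000101.11001001


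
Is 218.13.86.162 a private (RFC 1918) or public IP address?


RFC 1918 private ranges:
  10.0.0.0/8 (10.0.0.0 - 10.255.255.255)
  172.16.0.0/12 (172.16.0.0 - 172.31.255.255)
  192.168.0.0/16 (192.168.0.0 - 192.168.255.255)
Public (not in any RFC 1918 range)


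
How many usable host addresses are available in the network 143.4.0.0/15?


Host bits = 32 - 15 = 17
Total addresses = 2^17 = 131072
Usable = total - 2 (network and broadcast)
Usable hosts: 131070


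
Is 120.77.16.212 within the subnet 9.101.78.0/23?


Subnet network: 9.101.78.0
Test IP AND mask: 120.77.16.0
No, 120.77.16.212 is not in 9.101.78.0/23


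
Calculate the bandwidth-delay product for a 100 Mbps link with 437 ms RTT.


BDP = bandwidth * RTT
= 100 Mbps * 437 ms
= 100 * 1e6 * 437 / 1000 bits
= 43700000 bits
= 5462500 bytes
= 5334.4727 KB
BDP = 43700000 bits (5462500 bytes)


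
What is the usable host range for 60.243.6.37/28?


Network: 60.243.6.32
Broadcast: 60.243.6.47
First usable = network + 1
Last usable = broadcast - 1
Range: 60.243.6.33 to 60.243.6.46


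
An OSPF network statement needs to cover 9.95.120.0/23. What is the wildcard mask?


Subnet mask: 255.255.254.0
Wildcard = 255.255.255.255 - subnet mask
255 - 255 = 0
255 - 255 = 0
255 - 254 = 1
255 - 0 = 255
Wildcard: 0.0.1.255


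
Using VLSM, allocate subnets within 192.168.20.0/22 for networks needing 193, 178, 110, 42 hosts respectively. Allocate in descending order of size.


193 hosts -> /24 (254 usable): 192.168.20.0/24
178 hosts -> /24 (254 usable): 192.168.21.0/24
110 hosts -> /25 (126 usable): 192.168.22.0/25
42 hosts -> /26 (62 usable): 192.168.22.128/26
Allocation: 192.168.20.0/24 (193 hosts, 254 usable); 192.168.21.0/24 (178 hosts, 254 usable); 192.168.22.0/25 (110 hosts, 126 usable); 192.168.22.128/26 (42 hosts, 62 usable)


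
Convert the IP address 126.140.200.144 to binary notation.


126 = 01111110
140 = 10001100
200 = 11001000
144 = 10010000
Binary: 01111110.10001100.11001000.10010000


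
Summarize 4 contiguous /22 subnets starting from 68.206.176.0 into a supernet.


Original prefix: /22
Number of subnets: 4 = 2^2
New prefix = 22 - 2 = 20
Supernet: 68.206.176.0/20


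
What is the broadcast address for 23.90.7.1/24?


Network: 23.90.7.0/24
Host bits = 8
Set all host bits to 1:
Broadcast: 23.90.7.255


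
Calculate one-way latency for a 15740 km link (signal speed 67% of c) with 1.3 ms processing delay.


Speed = 0.67 * 3e5 km/s = 201000 km/s
Propagation delay = 15740 / 201000 = 0.0783 s = 78.3085 ms
Processing delay = 1.3 ms
Total one-way latency = 79.6085 ms


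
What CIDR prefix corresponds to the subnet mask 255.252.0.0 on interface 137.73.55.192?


Binary: 11111111.11111100.00000000.00000000
Count leading 1s
Prefix: /14


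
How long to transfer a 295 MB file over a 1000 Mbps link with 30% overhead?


Effective throughput = 1000 * (1 - 30/100) = 700 Mbps
File size in Mb = 295 * 8 = 2360 Mb
Time = 2360 / 700
Time = 3.3714 seconds


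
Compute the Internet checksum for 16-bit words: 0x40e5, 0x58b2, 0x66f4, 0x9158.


Sum all words (with carry folding):
+ 0x40e5 = 0x40e5
+ 0x58b2 = 0x9997
+ 0x66f4 = 0x008c
+ 0x9158 = 0x91e4
One's complement: ~0x91e4
Checksum = 0x6e1b


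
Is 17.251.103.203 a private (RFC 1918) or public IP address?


RFC 1918 private ranges:
  10.0.0.0/8 (10.0.0.0 - 10.255.255.255)
  172.16.0.0/12 (172.16.0.0 - 172.31.255.255)
  192.168.0.0/16 (192.168.0.0 - 192.168.255.255)
Public (not in any RFC 1918 range)


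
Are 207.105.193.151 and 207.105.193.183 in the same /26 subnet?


Mask: 255.255.255.192
207.105.193.151 AND mask = 207.105.193.128
207.105.193.183 AND mask = 207.105.193.128
Yes, same subnet (207.105.193.128)


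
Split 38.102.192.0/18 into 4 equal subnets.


New prefix = 18 + 2 = 20
Each subnet has 4096 addresses
  38.102.192.0/20
  38.102.208.0/20
  38.102.224.0/20
  38.102.240.0/20
Subnets: 38.102.192.0/20, 38.102.208.0/20, 38.102.224.0/20, 38.102.240.0/20


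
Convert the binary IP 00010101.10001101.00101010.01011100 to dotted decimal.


00010101 = 21
10001101 = 141
00101010 = 42
01011100 = 92
IP: 21.141.42.92


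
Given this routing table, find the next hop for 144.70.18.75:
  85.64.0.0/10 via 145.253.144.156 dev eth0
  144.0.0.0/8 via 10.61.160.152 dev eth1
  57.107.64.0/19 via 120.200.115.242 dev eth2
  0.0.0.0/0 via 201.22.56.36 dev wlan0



Longest prefix match for 144.70.18.75:
  /10 85.64.0.0: no
  /8 144.0.0.0: MATCH
  /19 57.107.64.0: no
  /0 0.0.0.0: MATCH
Selected: next-hop 10.61.160.152 via eth1 (matched /8)


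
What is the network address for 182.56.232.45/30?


IP:   10110110.00111000.11101000.00101101
Mask: 11111111.11111111.11111111.11111100
AND operation:
Net:  10110110.00111000.11101000.00101100
Network: 182.56.232.44/30


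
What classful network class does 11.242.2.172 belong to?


First octet: 11
Binary: 00001011
0xxxxxxx -> Class A (1-126)
Class A, default mask 255.0.0.0 (/8)


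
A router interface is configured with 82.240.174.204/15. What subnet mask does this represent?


/15 means 15 network bits, 17 host bits
Binary: 11111111111111100000000000000000
Mask: 255.254.0.0


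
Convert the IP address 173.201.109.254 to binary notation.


173 = 10101101
201 = 11001001
109 = 01101101
254 = 11111110
Binary: 10101101.11001001.01101101.11111110


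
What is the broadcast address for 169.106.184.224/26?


Network: 169.106.184.192/26
Host bits = 6
Set all host bits to 1:
Broadcast: 169.106.184.255


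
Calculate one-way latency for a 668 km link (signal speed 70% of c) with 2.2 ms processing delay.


Speed = 0.7 * 3e5 km/s = 210000 km/s
Propagation delay = 668 / 210000 = 0.0032 s = 3.181 ms
Processing delay = 2.2 ms
Total one-way latency = 5.381 ms


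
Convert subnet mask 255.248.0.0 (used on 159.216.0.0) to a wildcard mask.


Subnet mask: 255.248.0.0
Wildcard = 255.255.255.255 - subnet mask
255 - 255 = 0
255 - 248 = 7
255 - 0 = 255
255 - 0 = 255
Wildcard: 0.7.255.255


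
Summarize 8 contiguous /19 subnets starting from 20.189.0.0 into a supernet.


Original prefix: /19
Number of subnets: 8 = 2^3
New prefix = 19 - 3 = 16
Supernet: 20.189.0.0/16


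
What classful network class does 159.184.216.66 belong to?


First octet: 159
Binary: 10011111
10xxxxxx -> Class B (128-191)
Class B, default mask 255.255.0.0 (/16)


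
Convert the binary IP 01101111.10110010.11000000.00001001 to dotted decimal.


01101111 = 111
10110010 = 178
11000000 = 192
00001001 = 9
IP: 111.178.192.9


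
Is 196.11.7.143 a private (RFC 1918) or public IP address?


RFC 1918 private ranges:
  10.0.0.0/8 (10.0.0.0 - 10.255.255.255)
  172.16.0.0/12 (172.16.0.0 - 172.31.255.255)
  192.168.0.0/16 (192.168.0.0 - 192.168.255.255)
Public (not in any RFC 1918 range)


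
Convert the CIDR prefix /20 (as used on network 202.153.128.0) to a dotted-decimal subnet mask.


/20 means 20 network bits, 12 host bits
Binary: 11111111111111111111000000000000
Mask: 255.255.240.0


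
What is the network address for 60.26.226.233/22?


IP:   00111100.00011010.11100010.11101001
Mask: 11111111.11111111.11111100.00000000
AND operation:
Net:  00111100.00011010.11100000.00000000
Network: 60.26.224.0/22


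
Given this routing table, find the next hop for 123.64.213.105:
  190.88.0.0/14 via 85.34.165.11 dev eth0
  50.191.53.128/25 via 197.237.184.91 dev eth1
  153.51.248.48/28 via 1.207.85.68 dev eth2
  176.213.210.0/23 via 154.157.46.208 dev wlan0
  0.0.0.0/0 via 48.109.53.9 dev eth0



Longest prefix match for 123.64.213.105:
  /14 190.88.0.0: no
  /25 50.191.53.128: no
  /28 153.51.248.48: no
  /23 176.213.210.0: no
  /0 0.0.0.0: MATCH
Selected: next-hop 48.109.53.9 via eth0 (matched /0)


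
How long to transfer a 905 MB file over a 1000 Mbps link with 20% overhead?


Effective throughput = 1000 * (1 - 20/100) = 800 Mbps
File size in Mb = 905 * 8 = 7240 Mb
Time = 7240 / 800
Time = 9.05 seconds


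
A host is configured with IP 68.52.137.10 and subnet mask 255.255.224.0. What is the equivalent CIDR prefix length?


Binary: 11111111.11111111.11100000.00000000
Count leading 1s
Prefix: /19


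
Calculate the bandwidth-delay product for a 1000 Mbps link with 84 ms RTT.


BDP = bandwidth * RTT
= 1000 Mbps * 84 ms
= 1000 * 1e6 * 84 / 1000 bits
= 84000000 bits
= 10500000 bytes
= 10253.9062 KB
BDP = 84000000 bits (10500000 bytes)


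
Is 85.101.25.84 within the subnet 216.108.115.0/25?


Subnet network: 216.108.115.0
Test IP AND mask: 85.101.25.0
No, 85.101.25.84 is not in 216.108.115.0/25


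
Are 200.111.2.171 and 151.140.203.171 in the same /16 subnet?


Mask: 255.255.0.0
200.111.2.171 AND mask = 200.111.0.0
151.140.203.171 AND mask = 151.140.0.0
No, different subnets (200.111.0.0 vs 151.140.0.0)


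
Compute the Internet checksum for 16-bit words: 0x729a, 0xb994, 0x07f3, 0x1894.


Sum all words (with carry folding):
+ 0x729a = 0x729a
+ 0xb994 = 0x2c2f
+ 0x07f3 = 0x3422
+ 0x1894 = 0x4cb6
One's complement: ~0x4cb6
Checksum = 0xb349


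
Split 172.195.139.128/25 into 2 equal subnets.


New prefix = 25 + 1 = 26
Each subnet has 64 addresses
  172.195.139.128/26
  172.195.139.192/26
Subnets: 172.195.139.128/26, 172.195.139.192/26


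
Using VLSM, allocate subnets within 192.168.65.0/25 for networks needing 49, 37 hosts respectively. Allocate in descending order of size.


49 hosts -> /26 (62 usable): 192.168.65.0/26
37 hosts -> /26 (62 usable): 192.168.65.64/26
Allocation: 192.168.65.0/26 (49 hosts, 62 usable); 192.168.65.64/26 (37 hosts, 62 usable)


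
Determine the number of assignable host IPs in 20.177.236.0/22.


Host bits = 32 - 22 = 10
Total addresses = 2^10 = 1024
Usable = total - 2 (network and broadcast)
Usable hosts: 1022


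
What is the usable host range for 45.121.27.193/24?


Network: 45.121.27.0
Broadcast: 45.121.27.255
First usable = network + 1
Last usable = broadcast - 1
Range: 45.121.27.1 to 45.121.27.254


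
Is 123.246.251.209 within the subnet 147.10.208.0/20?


Subnet network: 147.10.208.0
Test IP AND mask: 123.246.240.0
No, 123.246.251.209 is not in 147.10.208.0/20


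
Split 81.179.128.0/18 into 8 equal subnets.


New prefix = 18 + 3 = 21
Each subnet has 2048 addresses
  81.179.128.0/21
  81.179.136.0/21
  81.179.144.0/21
  81.179.152.0/21
  81.179.160.0/21
  81.179.168.0/21
  81.179.176.0/21
  81.179.184.0/21
Subnets: 81.179.128.0/21, 81.179.136.0/21, 81.179.144.0/21, 81.179.152.0/21, 81.179.160.0/21, 81.179.168.0/21, 81.179.176.0/21, 81.179.184.0/21


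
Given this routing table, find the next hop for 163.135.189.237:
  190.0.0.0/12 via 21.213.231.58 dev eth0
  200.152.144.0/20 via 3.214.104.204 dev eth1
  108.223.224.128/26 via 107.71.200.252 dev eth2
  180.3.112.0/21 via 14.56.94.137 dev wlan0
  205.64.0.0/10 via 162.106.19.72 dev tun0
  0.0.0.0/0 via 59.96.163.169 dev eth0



Longest prefix match for 163.135.189.237:
  /12 190.0.0.0: no
  /20 200.152.144.0: no
  /26 108.223.224.128: no
  /21 180.3.112.0: no
  /10 205.64.0.0: no
  /0 0.0.0.0: MATCH
Selected: next-hop 59.96.163.169 via eth0 (matched /0)


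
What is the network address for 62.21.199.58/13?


IP:   00111110.00010101.11000111.00111010
Mask: 11111111.11111000.00000000.00000000
AND operation:
Net:  00111110.00010000.00000000.00000000
Network: 62.16.0.0/13


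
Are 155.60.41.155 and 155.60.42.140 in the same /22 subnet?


Mask: 255.255.252.0
155.60.41.155 AND mask = 155.60.40.0
155.60.42.140 AND mask = 155.60.40.0
Yes, same subnet (155.60.40.0)


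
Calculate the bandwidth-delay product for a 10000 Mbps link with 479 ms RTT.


BDP = bandwidth * RTT
= 10000 Mbps * 479 ms
= 10000 * 1e6 * 479 / 1000 bits
= 4790000000 bits
= 598750000 bytes
= 584716.7969 KB
BDP = 4790000000 bits (598750000 bytes)


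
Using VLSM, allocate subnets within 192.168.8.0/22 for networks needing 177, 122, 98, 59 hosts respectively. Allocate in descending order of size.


177 hosts -> /24 (254 usable): 192.168.8.0/24
122 hosts -> /25 (126 usable): 192.168.9.0/25
98 hosts -> /25 (126 usable): 192.168.9.128/25
59 hosts -> /26 (62 usable): 192.168.10.0/26
Allocation: 192.168.8.0/24 (177 hosts, 254 usable); 192.168.9.0/25 (122 hosts, 126 usable); 192.168.9.128/25 (98 hosts, 126 usable); 192.168.10.0/26 (59 hosts, 62 usable)


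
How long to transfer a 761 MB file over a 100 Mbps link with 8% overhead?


Effective throughput = 100 * (1 - 8/100) = 92 Mbps
File size in Mb = 761 * 8 = 6088 Mb
Time = 6088 / 92
Time = 66.1739 seconds


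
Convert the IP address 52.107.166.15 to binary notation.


52 = 00110100
107 = 01101011
166 = 10100110
15 = 00001111
Binary: 00110100.01101011.10100110.00001111


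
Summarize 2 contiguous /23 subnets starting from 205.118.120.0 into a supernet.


Original prefix: /23
Number of subnets: 2 = 2^1
New prefix = 23 - 1 = 22
Supernet: 205.118.120.0/22


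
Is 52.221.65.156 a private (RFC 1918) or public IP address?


RFC 1918 private ranges:
  10.0.0.0/8 (10.0.0.0 - 10.255.255.255)
  172.16.0.0/12 (172.16.0.0 - 172.31.255.255)
  192.168.0.0/16 (192.168.0.0 - 192.168.255.255)
Public (not in any RFC 1918 range)


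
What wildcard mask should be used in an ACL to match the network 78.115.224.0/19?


Subnet mask: 255.255.224.0
Wildcard = 255.255.255.255 - subnet mask
255 - 255 = 0
255 - 255 = 0
255 - 224 = 31
255 - 0 = 255
Wildcard: 0.0.31.255


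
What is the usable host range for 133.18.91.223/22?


Network: 133.18.88.0
Broadcast: 133.18.91.255
First usable = network + 1
Last usable = broadcast - 1
Range: 133.18.88.1 to 133.18.91.254


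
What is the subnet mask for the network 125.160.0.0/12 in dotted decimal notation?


/12 means 12 network bits, 20 host bits
Binary: 11111111111100000000000000000000
Mask: 255.240.0.0


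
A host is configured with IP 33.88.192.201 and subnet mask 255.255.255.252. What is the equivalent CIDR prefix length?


Binary: 11111111.11111111.11111111.11111100
Count leading 1s
Prefix: /30


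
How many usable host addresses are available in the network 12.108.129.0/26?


Host bits = 32 - 26 = 6
Total addresses = 2^6 = 64
Usable = total - 2 (network and broadcast)
Usable hosts: 62


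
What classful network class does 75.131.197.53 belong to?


First octet: 75
Binary: 01001011
0xxxxxxx -> Class A (1-126)
Class A, default mask 255.0.0.0 (/8)


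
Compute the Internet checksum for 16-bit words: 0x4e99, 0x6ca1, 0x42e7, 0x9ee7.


Sum all words (with carry folding):
+ 0x4e99 = 0x4e99
+ 0x6ca1 = 0xbb3a
+ 0x42e7 = 0xfe21
+ 0x9ee7 = 0x9d09
One's complement: ~0x9d09
Checksum = 0x62f6


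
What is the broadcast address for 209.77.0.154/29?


Network: 209.77.0.152/29
Host bits = 3
Set all host bits to 1:
Broadcast: 209.77.0.159


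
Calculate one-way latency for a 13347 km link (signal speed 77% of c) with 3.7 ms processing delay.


Speed = 0.77 * 3e5 km/s = 231000 km/s
Propagation delay = 13347 / 231000 = 0.0578 s = 57.7792 ms
Processing delay = 3.7 ms
Total one-way latency = 61.4792 ms


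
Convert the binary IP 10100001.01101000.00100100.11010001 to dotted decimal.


10100001 = 161
01101000 = 104
00100100 = 36
11010001 = 209
IP: 161.104.36.209


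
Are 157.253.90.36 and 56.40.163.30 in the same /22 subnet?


Mask: 255.255.252.0
157.253.90.36 AND mask = 157.253.88.0
56.40.163.30 AND mask = 56.40.160.0
No, different subnets (157.253.88.0 vs 56.40.160.0)


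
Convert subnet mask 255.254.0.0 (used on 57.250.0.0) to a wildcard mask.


Subnet mask: 255.254.0.0
Wildcard = 255.255.255.255 - subnet mask
255 - 255 = 0
255 - 254 = 1
255 - 0 = 255
255 - 0 = 255
Wildcard: 0.1.255.255


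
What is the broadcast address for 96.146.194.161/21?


Network: 96.146.192.0/21
Host bits = 11
Set all host bits to 1:
Broadcast: 96.146.199.255


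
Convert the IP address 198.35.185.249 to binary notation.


198 = 11000110
35 = 00100011
185 = 10111001
249 = 11111001
Binary: 11000110.00100011.10111001.11111001


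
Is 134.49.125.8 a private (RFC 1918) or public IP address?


RFC 1918 private ranges:
  10.0.0.0/8 (10.0.0.0 - 10.255.255.255)
  172.16.0.0/12 (172.16.0.0 - 172.31.255.255)
  192.168.0.0/16 (192.168.0.0 - 192.168.255.255)
Public (not in any RFC 1918 range)


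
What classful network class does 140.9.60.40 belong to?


First octet: 140
Binary: 10001100
10xxxxxx -> Class B (128-191)
Class B, default mask 255.255.0.0 (/16)


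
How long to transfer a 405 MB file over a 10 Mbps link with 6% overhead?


Effective throughput = 10 * (1 - 6/100) = 9.4 Mbps
File size in Mb = 405 * 8 = 3240 Mb
Time = 3240 / 9.4
Time = 344.6809 seconds


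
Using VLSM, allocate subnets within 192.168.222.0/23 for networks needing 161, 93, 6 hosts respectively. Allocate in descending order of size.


161 hosts -> /24 (254 usable): 192.168.222.0/24
93 hosts -> /25 (126 usable): 192.168.223.0/25
6 hosts -> /29 (6 usable): 192.168.223.128/29
Allocation: 192.168.222.0/24 (161 hosts, 254 usable); 192.168.223.0/25 (93 hosts, 126 usable); 192.168.223.128/29 (6 hosts, 6 usable)


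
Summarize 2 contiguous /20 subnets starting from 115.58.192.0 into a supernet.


Original prefix: /20
Number of subnets: 2 = 2^1
New prefix = 20 - 1 = 19
Supernet: 115.58.192.0/19


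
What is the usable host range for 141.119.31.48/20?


Network: 141.119.16.0
Broadcast: 141.119.31.255
First usable = network + 1
Last usable = broadcast - 1
Range: 141.119.16.1 to 141.119.31.254


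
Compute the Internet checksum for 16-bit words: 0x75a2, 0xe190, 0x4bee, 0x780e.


Sum all words (with carry folding):
+ 0x75a2 = 0x75a2
+ 0xe190 = 0x5733
+ 0x4bee = 0xa321
+ 0x780e = 0x1b30
One's complement: ~0x1b30
Checksum = 0xe4cf
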